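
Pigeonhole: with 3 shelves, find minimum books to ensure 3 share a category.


Pigeonhole: to guarantee k in one of n categories, need (k-1)×n + 1.
k = 3, n = 3
Minimum = (3-1) × 3 + 1 = 2 × 3 + 1

7


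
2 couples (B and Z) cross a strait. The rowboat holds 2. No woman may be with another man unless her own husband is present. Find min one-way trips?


Label couples B and Z.
1. WB+WZ → (far: WB,WZ; near: HB,HZ)
2. WB ←   (far: WZ; near: HB,HZ,WB)
3. HB+HZ → (far: HB,HZ,WZ; near: WB)
4. HB ←   (far: HZ,WZ; near: HB,WB)  — HB returns, since WB is alone on near bank
5. HB+WB → (far: all four; near: empty)
Every state respects the constraint.
Minimum trips = 5

5


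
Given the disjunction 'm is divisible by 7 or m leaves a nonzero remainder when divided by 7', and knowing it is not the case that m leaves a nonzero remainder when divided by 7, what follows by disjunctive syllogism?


Disjunctive syllogism: P ∨ Q, ¬P ⊢ Q
Disjunction: m is divisible by 7 ∨ m leaves a nonzero remainder when divided by 7
We know it is not the case that m leaves a nonzero remainder when divided by 7.
By disjunctive syllogism, the other disjunct must be true.

m is divisible by 7


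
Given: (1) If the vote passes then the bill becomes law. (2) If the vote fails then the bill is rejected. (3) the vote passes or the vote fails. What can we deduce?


Constructive dilemma: (P → Q) ∧ (R → S), P ∨ R ⊢ Q ∨ S
Premise 1: the vote passes → the bill becomes law
Premise 2: the vote fails → the bill is rejected
Premise 3: the vote passes ∨ the vote fails
Case 1: Assuming the vote passes, then by Premise 1, the bill becomes law.
Case 2: Assuming the vote fails, then by Premise 2, the bill is rejected.
Since one of the vote passes or the vote fails must hold, we get the bill becomes law or the bill is rejected.

The bill becomes law or the bill is rejected.


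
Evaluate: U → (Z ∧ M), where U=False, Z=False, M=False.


U = False, Z = False, M = False
Expression: U → (Z ∧ M)
Step 1: Z ∧ M = False AND False = False
Step 2: U → (False) = False → False = True

True


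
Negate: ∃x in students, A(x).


Original: ∃x A(x)
Rule: ¬∀→∃, ¬∃→∀, negate predicate.
Negation: ∀x ¬A(x)

∀x ¬A(x)


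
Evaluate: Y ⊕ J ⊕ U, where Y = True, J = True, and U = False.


Y = True, J = True, U = False
Step 1: Y ⊕ J = True XOR True = False
Step 2: False ⊕ U = False XOR False = False
XOR is true when an odd number of operands are true.

False


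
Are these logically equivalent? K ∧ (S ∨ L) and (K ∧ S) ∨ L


Expression 1: K ∧ (S ∨ L)
Expression 2: (K ∧ S) ∨ L
Truth table (K S L | Expr1 Expr2):
  T T T |   T     T
  T T F |   T     T
  T F T |   T     T
  T F F |   F     F
  F T T |   F     T   ← differ
  F T F |   F     F
  F F T |   F     T   ← differ
  F F F |   F     F
Counterexample: K=F, S=T, L=T gives Expr1 = F but Expr2 = T, so the expressions are NOT logically equivalent.

No


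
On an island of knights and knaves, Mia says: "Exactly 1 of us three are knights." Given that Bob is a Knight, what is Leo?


Mia claims exactly 1 knights among Mia, Bob, Leo.
Given: Bob is a Knight.

Case 1: Mia is a Knight (tells truth)
  Then exactly 1 of the three are knights.
  Counting Mia, Bob: 2 knight(s) so far. Need -1 more → impossible.
Case 2: Mia is a Knave (lies)
  Then the count is NOT 1.
  If Leo = Knave, count = 1 = 1 → claim would be true, contradicts lie.
  If Leo = Knight, count = 2 ≠ 1 → lie confirmed ✓

Leo is a Knight.

Knight


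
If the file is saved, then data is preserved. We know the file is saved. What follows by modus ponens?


Modus ponens: P → Q, P ⊢ Q
P: the file is saved
Q: data is preserved
We have P → Q and P is true.
By modus ponens, Q must be true.

Data is preserved


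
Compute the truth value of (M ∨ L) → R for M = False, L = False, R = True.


M = False, L = False, R = True
Step 1: M ∨ L = False OR False = False
Step 2: (False) → R: false only when antecedent=True and R=False.
Result: True

True


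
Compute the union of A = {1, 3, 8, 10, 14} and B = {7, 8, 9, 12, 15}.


A = {1, 3, 8, 10, 14}
B = {7, 8, 9, 12, 15}
Operation: union
All elements combined: 1, 3, 7, 8, 9, 10, 12, 14, 15

{1, 3, 7, 8, 9, 10, 12, 14, 15}


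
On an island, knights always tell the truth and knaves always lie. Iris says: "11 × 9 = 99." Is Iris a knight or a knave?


Statement: "11 × 9 = 99."
Actual: 11 × 9 = 99
Claimed: 99
Statement is TRUE → Iris tells the truth → Knight

Knight


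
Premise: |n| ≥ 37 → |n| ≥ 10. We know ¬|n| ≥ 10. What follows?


Modus tollens: P → Q, ¬Q ⊢ ¬P
P: |n| ≥ 37
Q: |n| ≥ 10
We have P → Q and Q is false.
By modus tollens, P must be false.

It is not the case that |n| ≥ 37


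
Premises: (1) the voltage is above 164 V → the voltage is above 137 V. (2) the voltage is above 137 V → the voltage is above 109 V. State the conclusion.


Hypothetical syllogism: P → Q, Q → R ⊢ P → R
Premise 1: the voltage is above 164 V → the voltage is above 137 V
Premise 2: the voltage is above 137 V → the voltage is above 109 V
Chain the implications: the middle term (the voltage is above 137 V) links the two.
Conclusion: If the voltage is above 164 V, then the voltage is above 109 V.

If the voltage is above 164 V, then the voltage is above 109 V.


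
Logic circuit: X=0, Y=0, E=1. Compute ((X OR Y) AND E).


X OR Y = 0|0 = 0
0 AND 1 = 0

0


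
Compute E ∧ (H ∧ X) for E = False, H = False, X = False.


E = False, H = False, X = False
Step 1: H ∧ X = False AND False = False
Step 2: E ∧ False = False AND False = False
AND is true only when ALL operands are true.

False


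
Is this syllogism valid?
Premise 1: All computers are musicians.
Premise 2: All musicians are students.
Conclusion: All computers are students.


Premise 1: All computers are musicians.
Premise 2: All musicians are students.
Conclusion: All computers are students.
Barbara syllogism (AAA-1): All A are B, All B are C → All A are C.
Middle term (musicians) distributed in premise 2.

Valid


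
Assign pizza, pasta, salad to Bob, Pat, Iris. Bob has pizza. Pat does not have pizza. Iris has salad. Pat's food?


From clues:
  Iris → salad
  Bob → pizza
By elimination, Pat gets the remaining.

pasta


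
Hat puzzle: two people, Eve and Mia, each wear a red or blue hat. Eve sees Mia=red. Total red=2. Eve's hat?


Total red = 2, Mia = red
Red accounted for: 1
Remaining for Eve: 1
Eve's hat is red.

red


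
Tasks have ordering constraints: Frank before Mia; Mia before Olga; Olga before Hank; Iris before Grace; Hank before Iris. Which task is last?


Constraints: Frank before Mia; Mia before Olga; Olga before Hank; Iris before Grace; Hank before Iris
The last task can have nothing scheduled after it, so it must never appear on the left of a 'before'.
Tasks appearing before some other task: Frank, Mia, Olga, Iris, Hank.
The only task not in that list is Grace → it is last.

Grace


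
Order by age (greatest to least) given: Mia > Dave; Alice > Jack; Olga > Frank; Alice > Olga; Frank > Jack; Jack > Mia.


Constraints: Mia > Dave; Alice > Jack; Olga > Frank; Alice > Olga; Frank > Jack; Jack > Mia
Method: at each step, the next-highest is the one remaining person who never appears on the smaller side of a constraint between remaining people.
  Step 1: remaining {Jack, Alice, Dave, Mia, Frank, Olga}; on the smaller side: {Jack, Dave, Mia, Frank, Olga} → Alice is next (Alice > Jack; Alice > Olga).
  Step 2: remaining {Jack, Dave, Mia, Frank, Olga}; on the smaller side: {Jack, Dave, Mia, Frank} → Olga is next (Olga > Frank).
  Step 3: remaining {Jack, Dave, Mia, Frank}; on the smaller side: {Jack, Dave, Mia} → Frank is next (Frank > Jack).
  Step 4: remaining {Jack, Dave, Mia}; on the smaller side: {Dave, Mia} → Jack is next (Jack > Mia).
  Step 5: remaining {Dave, Mia}; on the smaller side: {Dave} → Mia is next (Mia > Dave).
  Step 6: only Dave remains → lowest.
Final ranking (highest to lowest):

Alice > Olga > Frank > Jack > Mia > Dave


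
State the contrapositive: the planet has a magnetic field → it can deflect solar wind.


Original: If the planet has a magnetic field, then it can deflect solar wind
Contrapositive: If ¬Q, then ¬P
Negate Q: not (it can deflect solar wind)
Negate P: not (the planet has a magnetic field)

If not (it can deflect solar wind), then not (the planet has a magnetic field).


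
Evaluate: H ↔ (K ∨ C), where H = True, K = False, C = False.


H = True, K = False, C = False
Step 1: K ∨ C = False OR False = False
Step 2: H ↔ (False): true when both sides have same truth value.
Result: True ↔ False = False

False


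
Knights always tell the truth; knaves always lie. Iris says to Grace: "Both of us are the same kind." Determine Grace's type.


Iris says: "Both of us are the same kind."
Case 1: Iris is a Knight (truth-teller)
  Statement is true → they ARE the same → Grace is also a Knight
Case 2: Iris is a Knave (liar)
  Statement is false → they are NOT the same → Grace is a Knight
In both cases, Grace is a Knight.

Knight


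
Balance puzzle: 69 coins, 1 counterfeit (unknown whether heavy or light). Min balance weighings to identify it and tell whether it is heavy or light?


Let n = 69. 138 possibilities (n coins × lighter/heavier); each weighing has 3 outcomes.
Bound for k weighings: say the first weighing puts j coins on each pan. If it tips, the 2j weighed coins remain suspects (each with a known direction) and k-1 weighings give 3^(k-1) outcomes; 3^(k-1) is odd, so 2j ≤ 3^(k-1) - 1. If it balances, the n - 2j unweighed coins remain with direction unknown: 2(n - 2j) ≤ 3^(k-1) - 1 by the same parity argument. Adding, n ≤ (3^(k-1) - 1) + (3^(k-1) - 1)/2 = (3^k - 3)/2, and the classical three-group strategy achieves this (3 coins in 2 weighings, 12 in 3, 39 in 4, 120 in 5).
So we need the smallest k with (3^k - 3)/2 ≥ 69.
k = 4: (3^4 - 3)/2 = 39 < 69 ✗
k = 5: (3^5 - 3)/2 = 120 ≥ 69 ✓

5


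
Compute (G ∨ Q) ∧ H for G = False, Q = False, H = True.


G = False, Q = False, H = True
Step 1: G ∨ Q = False OR False = False
Step 2: False ∧ H = False AND True = False
OR is true when at least one operand is true; AND requires both.

False


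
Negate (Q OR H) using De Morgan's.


De Morgan's law: ¬(P ∨ Q) ≡ ¬P ∧ ¬Q
¬(Q ∨ H) = ¬Q ∧ ¬H

¬Q ∧ ¬H


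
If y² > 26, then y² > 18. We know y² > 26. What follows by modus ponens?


Modus ponens: P → Q, P ⊢ Q
P: y² > 26
Q: y² > 18
We have P → Q and P is true.
By modus ponens, Q must be true.

y² > 18


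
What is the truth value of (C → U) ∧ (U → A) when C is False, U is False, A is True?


C = False, U = False, A = True
Step 1: C → U is false only when C=True and U=False. Result: True
Step 2: U → A is false only when U=True and A=False. Result: True
Step 3: True ∧ True = True

True


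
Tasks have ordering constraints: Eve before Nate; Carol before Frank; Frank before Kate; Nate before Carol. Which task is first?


Constraints: Eve before Nate; Carol before Frank; Frank before Kate; Nate before Carol
The first task can have nothing scheduled before it, so it must never appear on the right of a 'before'.
Tasks appearing after some 'before': Nate, Frank, Kate, Carol.
The only task not in that list is Eve → it is first.

Eve


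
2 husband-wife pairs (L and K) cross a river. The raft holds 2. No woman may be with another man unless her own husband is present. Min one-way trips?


Label couples L and K.
1. WL+WK → (far: WL,WK; near: HL,HK)
2. WL ←   (far: WK; near: HL,HK,WL)
3. HL+HK → (far: HL,HK,WK; near: WL)
4. HL ←   (far: HK,WK; near: HL,WL)  — HL returns, since WL is alone on near bank
5. HL+WL → (far: all four; near: empty)
Every state respects the constraint.
Minimum trips = 5

5


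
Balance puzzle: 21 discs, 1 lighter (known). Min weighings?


Each weighing has 3 outcomes (left heavy / balance / right heavy), so k weighings distinguish at most 3^k cases; splitting into three near-equal groups achieves this.
Need 3^k ≥ 21: 3^2 = 9 < 21 ≤ 3^3 = 27
k = ⌈log₃(21)⌉ = 3

3


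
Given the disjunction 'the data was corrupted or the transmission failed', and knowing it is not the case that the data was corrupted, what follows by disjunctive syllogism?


Disjunctive syllogism: P ∨ Q, ¬P ⊢ Q
Disjunction: the data was corrupted ∨ the transmission failed
We know it is not the case that the data was corrupted.
By disjunctive syllogism, the other disjunct must be true.

The transmission failed


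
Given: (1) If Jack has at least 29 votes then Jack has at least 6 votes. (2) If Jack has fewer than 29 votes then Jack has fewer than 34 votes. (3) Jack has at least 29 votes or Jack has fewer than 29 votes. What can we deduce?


Constructive dilemma: (P → Q) ∧ (R → S), P ∨ R ⊢ Q ∨ S
Premise 1: Jack has at least 29 votes → Jack has at least 6 votes
Premise 2: Jack has fewer than 29 votes → Jack has fewer than 34 votes
Premise 3: Jack has at least 29 votes ∨ Jack has fewer than 29 votes
Case 1: Assuming Jack has at least 29 votes, then by Premise 1, Jack has at least 6 votes.
Case 2: Assuming Jack has fewer than 29 votes, then by Premise 2, Jack has fewer than 34 votes.
Since one of Jack has at least 29 votes or Jack has fewer than 29 votes must hold, we get Jack has at least 6 votes or Jack has fewer than 34 votes.

Jack has at least 6 votes or Jack has fewer than 34 votes.


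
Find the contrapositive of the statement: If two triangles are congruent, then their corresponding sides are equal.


Original: If two triangles are congruent, then their corresponding sides are equal
Contrapositive: If ¬Q, then ¬P
Negate Q: not (their corresponding sides are equal)
Negate P: not (two triangles are congruent)

If not (their corresponding sides are equal), then not (two triangles are congruent).


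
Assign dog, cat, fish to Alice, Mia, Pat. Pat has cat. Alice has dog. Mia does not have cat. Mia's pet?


From clues:
  Pat → cat
  Alice → dog
By elimination, Mia gets the remaining.

fish


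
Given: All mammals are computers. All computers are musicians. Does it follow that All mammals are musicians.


Premise 1: All mammals are computers.
Premise 2: All computers are musicians.
Conclusion: All mammals are musicians.
Barbara syllogism (AAA-1): All A are B, All B are C → All A are C.
Middle term (computers) distributed in premise 2.

Valid


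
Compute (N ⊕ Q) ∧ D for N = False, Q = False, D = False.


N = False, Q = False, D = False
Step 1: N ⊕ Q = False XOR False = False
Step 2: False ∧ D = False AND False = False
XOR true when exactly one of N,Q is true; then AND with D.

False


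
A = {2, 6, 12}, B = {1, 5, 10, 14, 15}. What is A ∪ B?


A = {2, 6, 12}
B = {1, 5, 10, 14, 15}
Operation: union
All elements combined: 1, 2, 5, 6, 10, 12, 14, 15

{1, 2, 5, 6, 10, 12, 14, 15}


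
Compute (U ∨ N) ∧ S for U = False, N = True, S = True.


U = False, N = True, S = True
Step 1: U ∨ N = False OR True = True
Step 2: True ∧ S = True AND True = True
OR is true when at least one operand is true; AND requires both.

True


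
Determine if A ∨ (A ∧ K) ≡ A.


Expression 1: A ∨ (A ∧ K)
Expression 2: A
Truth table (A K | Expr1 Expr2):
  T T |   T     T
  T F |   T     T
  F T |   F     F
  F F |   F     F
All 4 rows agree, so the expressions are logically equivalent.

Yes


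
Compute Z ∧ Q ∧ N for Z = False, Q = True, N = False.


Z = False, Q = True, N = False
Step 1: Z ∧ Q = False AND True = False
Step 2: (False) ∧ N = (False) AND False = False
AND is true only when ALL operands are true.

False


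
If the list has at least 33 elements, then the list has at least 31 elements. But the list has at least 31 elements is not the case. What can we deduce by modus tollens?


Modus tollens: P → Q, ¬Q ⊢ ¬P
P: the list has at least 33 elements
Q: the list has at least 31 elements
We have P → Q and Q is false.
By modus tollens, P must be false.

It is not the case that the list has at least 33 elements


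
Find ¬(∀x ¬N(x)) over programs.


Original: ∀x ¬N(x)
Rule: ¬∀→∃, ¬∃→∀, negate predicate.
Negation: ∃x N(x)

∃x N(x)


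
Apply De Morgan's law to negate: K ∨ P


De Morgan's law: ¬(P ∨ Q) ≡ ¬P ∧ ¬Q
¬(K ∨ P) = ¬K ∧ ¬P

¬K ∧ ¬P


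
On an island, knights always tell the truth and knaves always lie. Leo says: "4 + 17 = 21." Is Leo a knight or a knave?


Statement: "4 + 17 = 21."
Actual: 4 + 17 = 21
Claimed: 21
Statement is TRUE → Leo tells the truth → Knight

Knight


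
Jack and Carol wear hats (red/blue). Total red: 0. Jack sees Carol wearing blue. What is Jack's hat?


Total red = 0, Carol = blue
Red accounted for: 0
Remaining for Jack: 0
Jack's hat is blue.

blue


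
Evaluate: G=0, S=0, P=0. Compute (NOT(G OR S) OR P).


G OR S = 0
NOT(0) = 1
1 OR 0 = 1

1


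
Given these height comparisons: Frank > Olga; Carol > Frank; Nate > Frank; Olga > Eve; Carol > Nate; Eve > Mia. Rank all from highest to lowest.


Constraints: Frank > Olga; Carol > Frank; Nate > Frank; Olga > Eve; Carol > Nate; Eve > Mia
Method: at each step, the next-highest is the one remaining person who never appears on the smaller side of a constraint between remaining people.
  Step 1: remaining {Frank, Carol, Mia, Olga, Nate, Eve}; on the smaller side: {Frank, Mia, Olga, Nate, Eve} → Carol is next (Carol > Frank; Carol > Nate).
  Step 2: remaining {Frank, Mia, Olga, Nate, Eve}; on the smaller side: {Frank, Mia, Olga, Eve} → Nate is next (Nate > Frank).
  Step 3: remaining {Frank, Mia, Olga, Eve}; on the smaller side: {Mia, Olga, Eve} → Frank is next (Frank > Olga).
  Step 4: remaining {Mia, Olga, Eve}; on the smaller side: {Mia, Eve} → Olga is next (Olga > Eve).
  Step 5: remaining {Mia, Eve}; on the smaller side: {Mia} → Eve is next (Eve > Mia).
  Step 6: only Mia remains → lowest.
Final ranking (highest to lowest):

Carol > Nate > Frank > Olga > Eve > Mia


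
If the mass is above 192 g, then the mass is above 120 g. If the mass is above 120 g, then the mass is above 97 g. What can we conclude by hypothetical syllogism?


Hypothetical syllogism: P → Q, Q → R ⊢ P → R
Premise 1: the mass is above 192 g → the mass is above 120 g
Premise 2: the mass is above 120 g → the mass is above 97 g
Chain the implications: the middle term (the mass is above 120 g) links the two.
Conclusion: If the mass is above 192 g, then the mass is above 97 g.

If the mass is above 192 g, then the mass is above 97 g.


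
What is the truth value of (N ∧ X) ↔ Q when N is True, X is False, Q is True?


N = True, X = False, Q = True
Step 1: N ∧ X = True AND False = False
Step 2: (False) ↔ Q: true when both sides have same truth value.
Result: False ↔ True = False

False


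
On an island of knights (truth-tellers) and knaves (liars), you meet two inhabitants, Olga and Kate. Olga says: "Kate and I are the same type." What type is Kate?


Olga says: "Kate and I are the same type."
Case 1: Olga is a Knight (truth-teller)
  Statement is true → they ARE the same → Kate is also a Knight
Case 2: Olga is a Knave (liar)
  Statement is false → they are NOT the same → Kate is a Knight
In both cases, Kate is a Knight.

Knight


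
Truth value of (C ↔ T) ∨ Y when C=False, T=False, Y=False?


C = False, T = False, Y = False
Expression: (C ↔ T) ∨ Y
Step 1: C ↔ T = (False iff False) (true when values match) = True
Step 2: (True) ∨ Y = True OR False = True

True


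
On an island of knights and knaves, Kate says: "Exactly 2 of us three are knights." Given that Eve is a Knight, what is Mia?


Kate claims exactly 2 knights among Kate, Eve, Mia.
Given: Eve is a Knight.

Case 1: Kate is a Knight (tells truth)
  Then exactly 2 of the three are knights.
  Counting Kate, Eve: 2 knight(s) so far. Need 0 more → Mia = Knave.
Case 2: Kate is a Knave (lies)
  Then the count is NOT 2.
  If Mia = Knight, count = 2 = 2 → claim would be true, contradicts lie.
  If Mia = Knave, count = 1 ≠ 2 → lie confirmed ✓

Mia is a Knave.

Knave


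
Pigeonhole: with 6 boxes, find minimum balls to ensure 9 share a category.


Pigeonhole: to guarantee k in one of n categories, need (k-1)×n + 1.
k = 9, n = 6
Minimum = (9-1) × 6 + 1 = 8 × 6 + 1

49


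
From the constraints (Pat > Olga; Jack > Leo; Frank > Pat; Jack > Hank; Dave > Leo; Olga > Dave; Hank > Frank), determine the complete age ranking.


Constraints: Pat > Olga; Jack > Leo; Frank > Pat; Jack > Hank; Dave > Leo; Olga > Dave; Hank > Frank
Method: at each step, the next-highest is the one remaining person who never appears on the smaller side of a constraint between remaining people.
  Step 1: remaining {Olga, Hank, Leo, Dave, Frank, Pat, Jack}; on the smaller side: {Olga, Hank, Leo, Dave, Frank, Pat} → Jack is next (Jack > Leo; Jack > Hank).
  Step 2: remaining {Olga, Hank, Leo, Dave, Frank, Pat}; on the smaller side: {Olga, Leo, Dave, Frank, Pat} → Hank is next (Hank > Frank).
  Step 3: remaining {Olga, Leo, Dave, Frank, Pat}; on the smaller side: {Olga, Leo, Dave, Pat} → Frank is next (Frank > Pat).
  Step 4: remaining {Olga, Leo, Dave, Pat}; on the smaller side: {Olga, Leo, Dave} → Pat is next (Pat > Olga).
  Step 5: remaining {Olga, Leo, Dave}; on the smaller side: {Leo, Dave} → Olga is next (Olga > Dave).
  Step 6: remaining {Leo, Dave}; on the smaller side: {Leo} → Dave is next (Dave > Leo).
  Step 7: only Leo remains → lowest.
Final ranking (highest to lowest):

Jack > Hank > Frank > Pat > Olga > Dave > Leo


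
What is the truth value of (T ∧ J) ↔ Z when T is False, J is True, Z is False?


T = False, J = True, Z = False
Step 1: T ∧ J = False AND True = False
Step 2: (False) ↔ Z: true when both sides have same truth value.
Result: False ↔ False = True

True


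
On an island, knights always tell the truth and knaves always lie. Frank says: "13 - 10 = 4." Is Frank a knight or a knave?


Statement: "13 - 10 = 4."
Actual: 13 - 10 = 3
Claimed: 4
Statement is FALSE → Frank lies → Knave

Knave


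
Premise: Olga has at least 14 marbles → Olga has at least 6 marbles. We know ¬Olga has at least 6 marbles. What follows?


Modus tollens: P → Q, ¬Q ⊢ ¬P
P: Olga has at least 14 marbles
Q: Olga has at least 6 marbles
We have P → Q and Q is false.
By modus tollens, P must be false.

It is not the case that Olga has at least 14 marbles


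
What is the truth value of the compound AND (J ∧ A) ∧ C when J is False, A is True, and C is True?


J = False, A = True, C = True
Step 1: J ∧ A = False AND True = False
Step 2: False ∧ C = False AND True = False
AND is true only when ALL operands are true.

False


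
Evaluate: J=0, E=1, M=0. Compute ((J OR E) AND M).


J OR E = 0|1 = 1
1 AND 0 = 0

0


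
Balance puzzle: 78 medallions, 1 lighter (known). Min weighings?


Each weighing has 3 outcomes (left heavy / balance / right heavy), so k weighings distinguish at most 3^k cases; splitting into three near-equal groups achieves this.
Need 3^k ≥ 78: 3^3 = 27 < 78 ≤ 3^4 = 81
k = ⌈log₃(78)⌉ = 4

4


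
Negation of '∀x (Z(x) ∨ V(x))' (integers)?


Original: ∀x (Z(x) ∨ V(x))
Rule: ¬∀→∃, ¬∃→∀, negate predicate.
Negation: ∃x (¬Z(x) ∧ ¬V(x))

∃x (¬Z(x) ∧ ¬V(x))


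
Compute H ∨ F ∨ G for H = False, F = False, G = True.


H = False, F = False, G = True
Step 1: H ∨ F = False OR False = False
Step 2: False ∨ G = False OR True = True
OR is true when at least one operand is true.

True


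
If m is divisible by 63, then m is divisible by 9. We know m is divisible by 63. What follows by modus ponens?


Modus ponens: P → Q, P ⊢ Q
P: m is divisible by 63
Q: m is divisible by 9
We have P → Q and P is true.
By modus ponens, Q must be true.

m is divisible by 9


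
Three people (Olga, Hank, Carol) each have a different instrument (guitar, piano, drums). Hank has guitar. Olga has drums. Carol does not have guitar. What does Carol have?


From clues:
  Hank → guitar
  Olga → drums
By elimination, Carol gets the remaining.

piano


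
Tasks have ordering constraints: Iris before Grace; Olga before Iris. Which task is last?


Constraints: Iris before Grace; Olga before Iris
The last task can have nothing scheduled after it, so it must never appear on the left of a 'before'.
Tasks appearing before some other task: Iris, Olga.
The only task not in that list is Grace → it is last.

Grace


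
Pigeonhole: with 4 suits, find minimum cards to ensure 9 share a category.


Pigeonhole: to guarantee k in one of n categories, need (k-1)×n + 1.
k = 9, n = 4
Minimum = (9-1) × 4 + 1 = 8 × 4 + 1

33


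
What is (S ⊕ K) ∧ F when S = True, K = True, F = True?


S = True, K = True, F = True
Step 1: S ⊕ K = True XOR True = False
Step 2: False ∧ F = False AND True = False
XOR true when exactly one of S,K is true; then AND with F.

False


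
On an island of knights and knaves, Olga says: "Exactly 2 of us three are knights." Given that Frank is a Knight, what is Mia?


Olga claims exactly 2 knights among Olga, Frank, Mia.
Given: Frank is a Knight.

Case 1: Olga is a Knight (tells truth)
  Then exactly 2 of the three are knights.
  Counting Olga, Frank: 2 knight(s) so far. Need 0 more → Mia = Knave.
Case 2: Olga is a Knave (lies)
  Then the count is NOT 2.
  If Mia = Knight, count = 2 = 2 → claim would be true, contradicts lie.
  If Mia = Knave, count = 1 ≠ 2 → lie confirmed ✓

Mia is a Knave.

Knave


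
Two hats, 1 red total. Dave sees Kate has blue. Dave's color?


Total red = 1, Kate = blue
Red accounted for: 0
Remaining for Dave: 1
Dave's hat is red.

red


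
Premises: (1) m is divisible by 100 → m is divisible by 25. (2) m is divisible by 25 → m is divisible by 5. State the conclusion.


Hypothetical syllogism: P → Q, Q → R ⊢ P → R
Premise 1: m is divisible by 100 → m is divisible by 25
Premise 2: m is divisible by 25 → m is divisible by 5
Chain the implications: the middle term (m is divisible by 25) links the two.
Conclusion: If m is divisible by 100, then m is divisible by 5.

If m is divisible by 100, then m is divisible by 5.


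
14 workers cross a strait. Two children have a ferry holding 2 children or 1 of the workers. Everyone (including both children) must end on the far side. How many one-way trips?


Per crossing of one of the workers: children→, one←, one of the workers→, one← = 4 trips
14 × 4 = 56, + 1 final children→ = 57
Minimum trips = 57

57


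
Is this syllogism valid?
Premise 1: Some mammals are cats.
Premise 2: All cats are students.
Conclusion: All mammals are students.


Premise 1: Some mammals are cats.
Premise 2: All cats are students.
Conclusion: All mammals are students.
Fallacy: illicit minor. The minor term (mammals) is distributed in the conclusion ('All mammals ...') but undistributed in its premise ('Some mammals are cats' doesn't cover all mammals).
Only 'Some mammals are students' follows, not 'All'.

Invalid


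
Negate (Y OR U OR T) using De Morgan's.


De Morgan's law: ¬(P ∨ Q ∨ R) ≡ ¬P ∧ ¬Q ∧ ¬R
¬(Y ∨ U ∨ T) = ¬Y ∧ ¬U ∧ ¬T

¬Y ∧ ¬U ∧ ¬T


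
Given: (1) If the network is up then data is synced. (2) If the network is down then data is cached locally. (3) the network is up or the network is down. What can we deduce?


Constructive dilemma: (P → Q) ∧ (R → S), P ∨ R ⊢ Q ∨ S
Premise 1: the network is up → data is synced
Premise 2: the network is down → data is cached locally
Premise 3: the network is up ∨ the network is down
Case 1: Assuming the network is up, then by Premise 1, data is synced.
Case 2: Assuming the network is down, then by Premise 2, data is cached locally.
Since one of the network is up or the network is down must hold, we get data is synced or data is cached locally.

Data is synced or data is cached locally.


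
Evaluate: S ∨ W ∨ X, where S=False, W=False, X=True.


S = False, W = False, X = True
Expression: S ∨ W ∨ X
Step 1: S ∨ W = False OR False = False
Step 2: (False) ∨ X = False OR True = True

True


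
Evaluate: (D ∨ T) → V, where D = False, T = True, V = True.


D = False, T = True, V = True
Step 1: D ∨ T = False OR True = True
Step 2: (True) → V: false only when antecedent=True and V=False.
Result: True

True


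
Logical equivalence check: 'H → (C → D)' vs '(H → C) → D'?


Expression 1: H → (C → D)
Expression 2: (H → C) → D
Truth table (H C D | Expr1 Expr2):
  T T T |   T     T
  T T F |   F     F
  T F T |   T     T
  T F F |   T     T
  F T T |   T     T
  F T F |   T     F   ← differ
  F F T |   T     T
  F F F |   T     F   ← differ
Counterexample: H=F, C=T, D=F gives Expr1 = T but Expr2 = F, so the expressions are NOT logically equivalent.

No


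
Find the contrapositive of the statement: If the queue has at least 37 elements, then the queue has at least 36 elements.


Original: If the queue has at least 37 elements, then the queue has at least 36 elements
Contrapositive: If ¬Q, then ¬P
Negate Q: not (the queue has at least 36 elements)
Negate P: not (the queue has at least 37 elements)

If not (the queue has at least 36 elements), then not (the queue has at least 37 elements).


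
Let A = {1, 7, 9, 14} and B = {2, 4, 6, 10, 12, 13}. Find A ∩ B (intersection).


A = {1, 7, 9, 14}
B = {2, 4, 6, 10, 12, 13}
Operation: intersection
Elements in both: none

∅


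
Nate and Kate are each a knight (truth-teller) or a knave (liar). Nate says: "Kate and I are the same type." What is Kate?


Nate says: "Kate and I are the same type."
Case 1: Nate is a Knight (truth-teller)
  Statement is true → they ARE the same → Kate is also a Knight
Case 2: Nate is a Knave (liar)
  Statement is false → they are NOT the same → Kate is a Knight
In both cases, Kate is a Knight.

Knight


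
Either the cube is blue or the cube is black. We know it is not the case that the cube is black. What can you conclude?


Disjunctive syllogism: P ∨ Q, ¬P ⊢ Q
Disjunction: the cube is blue ∨ the cube is black
We know it is not the case that the cube is black.
By disjunctive syllogism, the other disjunct must be true.

The cube is blue


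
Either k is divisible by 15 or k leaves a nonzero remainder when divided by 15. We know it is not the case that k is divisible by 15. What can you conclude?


Disjunctive syllogism: P ∨ Q, ¬P ⊢ Q
Disjunction: k is divisible by 15 ∨ k leaves a nonzero remainder when divided by 15
We know it is not the case that k is divisible by 15.
By disjunctive syllogism, the other disjunct must be true.

k leaves a nonzero remainder when divided by 15


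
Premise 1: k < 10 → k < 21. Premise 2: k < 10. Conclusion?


Modus ponens: P → Q, P ⊢ Q
P: k < 10
Q: k < 21
We have P → Q and P is true.
By modus ponens, Q must be true.

k < 21


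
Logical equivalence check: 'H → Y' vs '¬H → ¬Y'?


Expression 1: H → Y
Expression 2: ¬H → ¬Y
Truth table (H Y | Expr1 Expr2):
  T T |   T     T
  T F |   F     T   ← differ
  F T |   T     F   ← differ
  F F |   T     T
Counterexample: H=T, Y=F gives Expr1 = F but Expr2 = T, so the expressions are NOT logically equivalent.

No


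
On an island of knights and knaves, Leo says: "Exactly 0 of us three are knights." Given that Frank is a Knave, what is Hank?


Leo claims exactly 0 knights among Leo, Frank, Hank.
Given: Frank is a Knave.

Case 1: Leo is a Knight (tells truth)
  Then exactly 0 of the three are knights.
  Counting Leo, Frank: 1 knight(s) so far. Need -1 more → impossible.
Case 2: Leo is a Knave (lies)
  Then the count is NOT 0.
  If Hank = Knave, count = 0 = 0 → claim would be true, contradicts lie.
  If Hank = Knight, count = 1 ≠ 0 → lie confirmed ✓

Hank is a Knight.

Knight


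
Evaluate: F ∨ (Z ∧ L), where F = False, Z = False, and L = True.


F = False, Z = False, L = True
Step 1: Z ∧ L = False AND True = False
Step 2: F ∨ False = False OR False = False
AND evaluated first (higher precedence); then OR applied.

False


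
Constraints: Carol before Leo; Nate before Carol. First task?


Constraints: Carol before Leo; Nate before Carol
The first task can have nothing scheduled before it, so it must never appear on the right of a 'before'.
Tasks appearing after some 'before': Leo, Carol.
The only task not in that list is Nate → it is first.

Nate


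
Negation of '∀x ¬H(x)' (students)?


Original: ∀x ¬H(x)
Rule: ¬∀→∃, ¬∃→∀, negate predicate.
Negation: ∃x H(x)

∃x H(x)


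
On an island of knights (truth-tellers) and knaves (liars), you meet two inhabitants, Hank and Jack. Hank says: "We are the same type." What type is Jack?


Hank says: "We are the same type."
Case 1: Hank is a Knight (truth-teller)
  Statement is true → they ARE the same → Jack is also a Knight
Case 2: Hank is a Knave (liar)
  Statement is false → they are NOT the same → Jack is a Knight
In both cases, Jack is a Knight.

Knight


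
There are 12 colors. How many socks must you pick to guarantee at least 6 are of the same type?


Pigeonhole: to guarantee k in one of n categories, need (k-1)×n + 1.
k = 6, n = 12
Minimum = (6-1) × 12 + 1 = 5 × 12 + 1

61


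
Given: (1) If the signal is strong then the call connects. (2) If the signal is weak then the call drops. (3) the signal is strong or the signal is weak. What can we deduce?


Constructive dilemma: (P → Q) ∧ (R → S), P ∨ R ⊢ Q ∨ S
Premise 1: the signal is strong → the call connects
Premise 2: the signal is weak → the call drops
Premise 3: the signal is strong ∨ the signal is weak
Case 1: Assuming the signal is strong, then by Premise 1, the call connects.
Case 2: Assuming the signal is weak, then by Premise 2, the call drops.
Since one of the signal is strong or the signal is weak must hold, we get the call connects or the call drops.

The call connects or the call drops.


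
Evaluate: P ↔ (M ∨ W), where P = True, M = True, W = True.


P = True, M = True, W = True
Step 1: M ∨ W = True OR True = True
Step 2: P ↔ (True): true when both sides have same truth value.
Result: True ↔ True = True

True


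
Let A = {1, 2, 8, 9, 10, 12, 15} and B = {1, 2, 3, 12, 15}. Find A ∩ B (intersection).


A = {1, 2, 8, 9, 10, 12, 15}
B = {1, 2, 3, 12, 15}
Operation: intersection
Elements in both: 1, 2, 12, 15

{1, 2, 12, 15}


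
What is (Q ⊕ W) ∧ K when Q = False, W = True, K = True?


Q = False, W = True, K = True
Step 1: Q ⊕ W = False XOR True = True
Step 2: True ∧ K = True AND True = True
XOR true when exactly one of Q,W is true; then AND with K.

True


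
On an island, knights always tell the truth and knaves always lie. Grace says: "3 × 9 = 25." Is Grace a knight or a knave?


Statement: "3 × 9 = 25."
Actual: 3 × 9 = 27
Claimed: 25
Statement is FALSE → Grace lies → Knave

Knave


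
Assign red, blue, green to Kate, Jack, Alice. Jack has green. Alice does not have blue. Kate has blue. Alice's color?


From clues:
  Kate → blue
  Jack → green
By elimination, Alice gets the remaining.

red


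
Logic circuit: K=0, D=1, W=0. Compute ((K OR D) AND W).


K OR D = 0|1 = 1
1 AND 0 = 0

0


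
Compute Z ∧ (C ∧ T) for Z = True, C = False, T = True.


Z = True, C = False, T = True
Step 1: C ∧ T = False AND True = False
Step 2: Z ∧ False = True AND False = False
AND is true only when ALL operands are true.

False


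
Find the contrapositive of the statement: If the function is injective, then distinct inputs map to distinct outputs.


Original: If the function is injective, then distinct inputs map to distinct outputs
Contrapositive: If ¬Q, then ¬P
Negate Q: not (distinct inputs map to distinct outputs)
Negate P: not (the function is injective)

If not (distinct inputs map to distinct outputs), then not (the function is injective).


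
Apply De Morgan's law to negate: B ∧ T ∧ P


De Morgan's law: ¬(P ∧ Q ∧ R) ≡ ¬P ∨ ¬Q ∨ ¬R
¬(B ∧ T ∧ P) = ¬B ∨ ¬T ∨ ¬P

¬B ∨ ¬T ∨ ¬P


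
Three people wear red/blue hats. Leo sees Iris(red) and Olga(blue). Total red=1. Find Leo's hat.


Total red = 1, seen red = 1
Own red = 1 - 1 = 0
Leo's hat is blue.

blue


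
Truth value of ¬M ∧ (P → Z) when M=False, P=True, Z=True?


M = False, P = True, Z = True
Expression: ¬M ∧ (P → Z)
Step 1: ¬M = NOT False = True
Step 2: P → Z = True → True (false only if P=True, Z=False) = True
Step 3: (True) ∧ (True) = True AND True = True

True


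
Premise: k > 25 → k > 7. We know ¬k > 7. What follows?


Modus tollens: P → Q, ¬Q ⊢ ¬P
P: k > 25
Q: k > 7
We have P → Q and Q is false.
By modus tollens, P must be false.

It is not the case that k > 25


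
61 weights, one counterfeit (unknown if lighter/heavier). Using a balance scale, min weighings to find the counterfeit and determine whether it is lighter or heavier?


Let n = 61. 122 possibilities (n weights × lighter/heavier); each weighing has 3 outcomes.
Bound for k weighings: say the first weighing puts j weights on each pan. If it tips, the 2j weighed weights remain suspects (each with a known direction) and k-1 weighings give 3^(k-1) outcomes; 3^(k-1) is odd, so 2j ≤ 3^(k-1) - 1. If it balances, the n - 2j unweighed weights remain with direction unknown: 2(n - 2j) ≤ 3^(k-1) - 1 by the same parity argument. Adding, n ≤ (3^(k-1) - 1) + (3^(k-1) - 1)/2 = (3^k - 3)/2, and the classical three-group strategy achieves this (3 weights in 2 weighings, 12 in 3, 39 in 4, 120 in 5).
So we need the smallest k with (3^k - 3)/2 ≥ 61.
k = 4: (3^4 - 3)/2 = 39 < 61 ✗
k = 5: (3^5 - 3)/2 = 120 ≥ 61 ✓

5


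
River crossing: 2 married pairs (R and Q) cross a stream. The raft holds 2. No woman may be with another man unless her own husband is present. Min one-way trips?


Label couples R and Q.
1. WR+WQ → (far: WR,WQ; near: HR,HQ)
2. WR ←   (far: WQ; near: HR,HQ,WR)
3. HR+HQ → (far: HR,HQ,WQ; near: WR)
4. HR ←   (far: HQ,WQ; near: HR,WR)  — HR returns, since WR is alone on near bank
5. HR+WR → (far: all four; near: empty)
Every state respects the constraint.
Minimum trips = 5

5


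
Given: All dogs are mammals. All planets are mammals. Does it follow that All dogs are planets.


Premise 1: All dogs are mammals.
Premise 2: All planets are mammals.
Conclusion: All dogs are planets.
Fallacy: undistributed middle. mammals is predicate in both.
Counterexample: dogs and planets could be disjoint subsets of mammals.

Invalid


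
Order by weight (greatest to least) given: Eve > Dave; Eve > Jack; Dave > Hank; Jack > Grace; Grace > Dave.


Constraints: Eve > Dave; Eve > Jack; Dave > Hank; Jack > Grace; Grace > Dave
Method: at each step, the next-highest is the one remaining person who never appears on the smaller side of a constraint between remaining people.
  Step 1: remaining {Hank, Eve, Dave, Grace, Jack}; on the smaller side: {Hank, Dave, Grace, Jack} → Eve is next (Eve > Dave; Eve > Jack).
  Step 2: remaining {Hank, Dave, Grace, Jack}; on the smaller side: {Hank, Dave, Grace} → Jack is next (Jack > Grace).
  Step 3: remaining {Hank, Dave, Grace}; on the smaller side: {Hank, Dave} → Grace is next (Grace > Dave).
  Step 4: remaining {Hank, Dave}; on the smaller side: {Hank} → Dave is next (Dave > Hank).
  Step 5: only Hank remains → lowest.
Final ranking (highest to lowest):

Eve > Jack > Grace > Dave > Hank


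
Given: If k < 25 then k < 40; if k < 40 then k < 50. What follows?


Hypothetical syllogism: P → Q, Q → R ⊢ P → R
Premise 1: k < 25 → k < 40
Premise 2: k < 40 → k < 50
Chain the implications: the middle term (k < 40) links the two.
Conclusion: If k < 25, then k < 50.

If k < 25, then k < 50.
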